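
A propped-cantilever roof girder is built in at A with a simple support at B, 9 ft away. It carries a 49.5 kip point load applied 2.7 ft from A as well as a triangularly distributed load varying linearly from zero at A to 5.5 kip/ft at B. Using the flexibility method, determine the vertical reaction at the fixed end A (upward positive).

Take the reaction at B as the redundant and release it; the primary structure is a cantilever fixed at A.
Primary-structure tip deflection at B by superposition:
  point load 49.5 at a = 2.7: Pa²(3L − a)/(6EI) = 1461/EI
  triangular load, peak 5.5 at the free end: 11w₀L⁴/(120EI) = 3308/EI
  δ_0 = 4769/EI
Flexibility coefficient — unit upward force at B: δ_{BB} = L³/(3EI) = 243/EI.
The prop prevents deflection at B: R_B = δ_0/δ_{BB} = 4769/243 = 19.63 kip.
Vertical equilibrium: R_A = ΣP − R_B = 74.25 − 19.63 = 54.62 kip.

R_A = 54.62 kip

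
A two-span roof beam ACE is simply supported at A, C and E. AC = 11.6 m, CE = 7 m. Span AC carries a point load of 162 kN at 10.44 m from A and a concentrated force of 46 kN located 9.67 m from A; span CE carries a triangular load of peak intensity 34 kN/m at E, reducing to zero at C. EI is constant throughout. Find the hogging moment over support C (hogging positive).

M_C = 179.1 kN·m

Release continuity at C by inserting a hinge; the redundant is the internal moment M_C. The primary structure is two simply-supported spans AC and CE.
End slopes at the hinge C, treating each span as simply supported:
  span AC: point load 162 at a = 10.44: Pab(L + a)/(6LEI) = 621.3/EI
  span AC: point load 46 at a = 9.67: Pab(L + a)/(6LEI) = 262.4/EI
  span CE: triangular load, peak 34: 7w₀L³/(360EI) = 226.8/EI
  relative rotation θ_0 = (883.6 + 226.8)/EI = 1110/EI
A unit hogging moment at C produces rotation L₁/(3EI) + L₂/(3EI) = 6.2/EI.
Slope continuity at C: θ_0 = M_C·6.2/EI, so M_C = 1110/6.2 = 179.1 kN·m (hogging).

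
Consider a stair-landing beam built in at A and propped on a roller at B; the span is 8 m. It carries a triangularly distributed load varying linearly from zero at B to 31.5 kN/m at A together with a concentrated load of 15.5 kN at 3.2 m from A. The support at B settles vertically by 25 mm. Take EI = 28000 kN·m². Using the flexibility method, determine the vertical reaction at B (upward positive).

R_B = 24.32 kN

Remove the prop at B; the released (primary) structure is a cantilever built in at A.
Primary-structure tip deflection at B by superposition:
  triangular load, peak 31.5 at the fixed end: w₀L⁴/(30EI) = 4301/EI
  point load 15.5 at a = 3.2: Pa²(3L − a)/(6EI) = 550.2/EI
  δ_0 = 4851/EI
Tip deflection under a unit load at B: L³/(3EI) = 170.7/EI.
With EI = 28000 kN·m²: δ_0 = 0.17325 m and δ_{BB} = 0.006095 m/kN.
Compatibility — the beam at B must follow the support down by 0.025 m: δ_0 − R_B·δ_{BB} = 0.025, so R_B = (0.17325 − 0.025)/0.006095 = 24.32 kN.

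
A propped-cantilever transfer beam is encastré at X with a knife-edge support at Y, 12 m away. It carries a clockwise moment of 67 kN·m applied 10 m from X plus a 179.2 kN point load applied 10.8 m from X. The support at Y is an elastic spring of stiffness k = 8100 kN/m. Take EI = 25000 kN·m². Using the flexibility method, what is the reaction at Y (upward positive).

R_Y = 159.7 kN

Take the reaction at Y as the redundant and release it; the primary structure is a cantilever fixed at X.
Free-end deflection of the primary structure under the applied loading (downward +):
  clockwise couple 67 at a = 10: M₀a(2L − a)/(2EI) = 4690/EI
  point load 179.2 at a = 10.8: Pa²(3L − a)/(6EI) = 87788/EI
  δ_0 = 92478/EI
Tip deflection under a unit load at Y: L³/(3EI) = 576/EI.
With EI = 25000 kN·m²: δ_0 = 3.6991 m and δ_{YY} = 0.02304 m/kN.
Compatibility — the spring shortens by R_Y/k under the reaction it provides: δ_0 − R_Y·δ_{YY} = R_Y/k. With 1/k = 0.000123 m/kN, R_Y = δ_0 / (δ_{YY} + 1/k) = 3.6991 / (0.02304 + 0.000123) = 159.7 kN.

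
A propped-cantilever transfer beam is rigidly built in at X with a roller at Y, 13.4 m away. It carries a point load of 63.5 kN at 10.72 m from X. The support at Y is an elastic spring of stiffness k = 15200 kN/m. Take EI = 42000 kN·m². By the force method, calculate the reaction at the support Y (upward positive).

R_Y = 44.55 kN

Choose R_Y as the redundant. The primary structure is the cantilever fixed at X.
Deflection at Y on the released cantilever, summing each load's contribution:
  point load 63.5 at a = 10.72: Pa²(3L − a)/(6EI) = 35854/EI
Flexibility coefficient — unit upward force at Y: δ_{YY} = L³/(3EI) = 802/EI.
With EI = 42000 kN·m²: δ_0 = 0.85367 m and δ_{YY} = 0.019096 m/kN.
Compatibility — the spring shortens by R_Y/k under the reaction it provides: δ_0 − R_Y·δ_{YY} = R_Y/k. With 1/k = 0.000066 m/kN, R_Y = δ_0 / (δ_{YY} + 1/k) = 0.85367 / (0.019096 + 0.000066) = 44.55 kN.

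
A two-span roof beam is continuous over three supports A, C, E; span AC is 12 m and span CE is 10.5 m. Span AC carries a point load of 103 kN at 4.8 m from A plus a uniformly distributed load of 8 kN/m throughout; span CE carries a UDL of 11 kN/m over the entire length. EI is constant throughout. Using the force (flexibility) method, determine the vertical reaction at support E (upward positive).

R_E = 33.15 kN

Insert a hinge at C; M_C is the redundant, and each span becomes simply supported.
Discontinuity in slope at C on the released structure — sum the simple-span end rotations:
  span AC: point load 103 at a = 4.8: Pab(L + a)/(6LEI) = 830.6/EI
  span AC: UDL 8: wL³/(24EI) = 576/EI
  span CE: UDL 11: wL³/(24EI) = 530.6/EI
  relative rotation θ_0 = (1407 + 530.6)/EI = 1937/EI
A unit hogging moment at C produces rotation L₁/(3EI) + L₂/(3EI) = 7.5/EI.
Slope continuity at C: θ_0 = M_C·7.5/EI, so M_C = 1937/7.5 = 258.3 kN·m (hogging).
Span CE, ΣM about E: R_C^{CE}·10.5 = 606.4 + 258.3, so R_C^{CE} = 82.35 kN and R_E = 115.5 − 82.35 = 33.15 kN.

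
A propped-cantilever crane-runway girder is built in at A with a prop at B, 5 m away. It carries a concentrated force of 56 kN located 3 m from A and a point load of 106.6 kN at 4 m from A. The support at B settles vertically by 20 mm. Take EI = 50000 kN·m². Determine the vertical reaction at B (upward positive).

Remove the prop at B; the released (primary) structure is a cantilever built in at A.
Downward deflection at the released point B due to the loads:
  point load 56 at a = 3: Pa²(3L − a)/(6EI) = 1008/EI
  point load 106.6 at a = 4: Pa²(3L − a)/(6EI) = 3127/EI
  δ_0 = 4135/EI
Flexibility coefficient — unit upward force at B: δ_{BB} = L³/(3EI) = 41.67/EI.
With EI = 50000 kN·m²: δ_0 = 0.082699 m and δ_{BB} = 0.000833 m/kN.
Compatibility — the beam at B must follow the support down by 0.02 m: δ_0 − R_B·δ_{BB} = 0.02, so R_B = (0.082699 − 0.02)/0.000833 = 75.24 kN.

R_B = 75.24 kN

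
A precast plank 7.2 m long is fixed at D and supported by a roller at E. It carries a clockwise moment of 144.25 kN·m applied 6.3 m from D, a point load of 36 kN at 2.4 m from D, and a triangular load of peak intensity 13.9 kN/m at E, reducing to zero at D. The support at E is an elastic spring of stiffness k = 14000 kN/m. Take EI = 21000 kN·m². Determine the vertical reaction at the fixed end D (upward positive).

R_D = 24.35 kN

Take the reaction at E as the redundant and release it; the primary structure is a cantilever fixed at D.
Free-end deflection of the primary structure under the applied loading (downward +):
  clockwise couple 144.25 at a = 6.3: M₀a(2L − a)/(2EI) = 3681/EI
  point load 36 at a = 2.4: Pa²(3L − a)/(6EI) = 663.6/EI
  triangular load, peak 13.9 at the free end: 11w₀L⁴/(120EI) = 3424/EI
  δ_0 = 7768/EI
Tip deflection under a unit load at E: L³/(3EI) = 124.4/EI.
With EI = 21000 kN·m²: δ_0 = 0.36992 m and δ_{EE} = 0.005925 m/kN.
Compatibility — the spring shortens by R_E/k under the reaction it provides: δ_0 − R_E·δ_{EE} = R_E/k. With 1/k = 0.000071 m/kN, R_E = δ_0 / (δ_{EE} + 1/k) = 0.36992 / (0.005925 + 0.000071) = 61.69 kN.
Vertical equilibrium: R_D = ΣP − R_E = 86.04 − 61.69 = 24.35 kN.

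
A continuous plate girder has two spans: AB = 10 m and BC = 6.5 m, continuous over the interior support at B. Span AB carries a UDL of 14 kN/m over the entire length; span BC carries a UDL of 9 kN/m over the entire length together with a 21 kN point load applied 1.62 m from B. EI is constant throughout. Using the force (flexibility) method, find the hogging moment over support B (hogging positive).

M_B = 133.6 kN·m

Take M_B as the redundant. Released structure: two simple spans AB and BC with a hinge at B.
Rotations at B on the released spans (each span's end-slope, ×1/EI):
  span AB: UDL 14: wL³/(24EI) = 583.3/EI
  span BC: UDL 9: wL³/(24EI) = 103/EI
  span BC: point load 21 at a = 1.62: Pab(L + b)/(6LEI) = 48.44/EI
  relative rotation θ_0 = (583.3 + 151.4)/EI = 734.8/EI
A unit hogging moment at B produces rotation L₁/(3EI) + L₂/(3EI) = 5.5/EI.
Compatibility: M_B·(L₁+L₂)/(3EI) = θ_0, giving M_B = 133.6 kN·m (hogging).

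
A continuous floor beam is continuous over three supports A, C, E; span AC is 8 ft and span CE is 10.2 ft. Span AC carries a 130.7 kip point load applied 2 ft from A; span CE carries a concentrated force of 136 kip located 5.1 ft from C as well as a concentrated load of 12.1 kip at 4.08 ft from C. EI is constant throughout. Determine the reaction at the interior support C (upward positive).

Insert a hinge at C; M_C is the redundant, and each span becomes simply supported.
Rotations at C on the released spans (each span's end-slope, ×1/EI):
  span AC: point load 130.7 at a = 2: Pab(L + a)/(6LEI) = 326.8/EI
  span CE: point load 136 at a = 5.1: Pab(L + b)/(6LEI) = 884.3/EI
  span CE: point load 12.1 at a = 4.08: Pab(L + b)/(6LEI) = 80.57/EI
  relative rotation θ_0 = (326.8 + 964.9)/EI = 1292/EI
A unit hogging moment at C produces rotation L₁/(3EI) + L₂/(3EI) = 6.067/EI.
Compatibility: M_C·(L₁+L₂)/(3EI) = θ_0, giving M_C = 212.9 kip·ft (hogging).
Span AC, ΣM about A with M_C applied at C: R_C^{AC}·8 = 261.4 + 212.9, so R_C^{AC} = 59.29 kip and R_A = 130.7 − 59.29 = 71.41 kip.
Span CE, ΣM about E: R_C^{CE}·10.2 = 767.7 + 212.9, so R_C^{CE} = 96.13 kip and R_E = 148.1 − 96.13 = 51.97 kip.
R_C = 59.29 + 96.13 = 155.4 kip.

R_C = 155.4 kip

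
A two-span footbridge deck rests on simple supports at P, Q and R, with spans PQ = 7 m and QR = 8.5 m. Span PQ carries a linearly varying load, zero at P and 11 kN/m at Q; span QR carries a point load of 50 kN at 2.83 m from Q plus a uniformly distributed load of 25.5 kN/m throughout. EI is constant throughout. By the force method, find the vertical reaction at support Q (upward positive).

R_Q = 215.8 kN

Insert a hinge at Q; M_Q is the redundant, and each span becomes simply supported.
Discontinuity in slope at Q on the released structure — sum the simple-span end rotations:
  span PQ: triangular load, peak 11: w₀L³/(45EI) = 83.84/EI
  span QR: point load 50 at a = 2.83: Pab(L + b)/(6LEI) = 222.9/EI
  span QR: UDL 25.5: wL³/(24EI) = 652.5/EI
  relative rotation θ_0 = (83.84 + 875.4)/EI = 959.3/EI
A unit hogging moment at Q produces rotation L₁/(3EI) + L₂/(3EI) = 5.167/EI.
Slope continuity at Q: θ_0 = M_Q·5.167/EI, so M_Q = 959.3/5.167 = 185.7 kN·m (hogging).
Span PQ, ΣM about P with M_Q applied at Q: R_Q^{PQ}·7 = 179.7 + 185.7, so R_Q^{PQ} = 52.19 kN and R_P = 38.5 − 52.19 = -13.69 kN.
Span QR, ΣM about R: R_Q^{QR}·8.5 = 1205 + 185.7, so R_Q^{QR} = 163.6 kN and R_R = 266.8 − 163.6 = 103.2 kN.
R_Q = 52.19 + 163.6 = 215.8 kN.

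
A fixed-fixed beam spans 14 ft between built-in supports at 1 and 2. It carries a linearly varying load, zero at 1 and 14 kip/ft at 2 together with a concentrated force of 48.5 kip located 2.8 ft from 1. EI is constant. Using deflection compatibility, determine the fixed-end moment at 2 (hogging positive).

Take the two fixed-end moments M_1, M_2 as redundants; the released structure is the simple span 12.
Simple-span end rotations at 1 and 2 under the given loads:
  at 1: triangular load, peak 14: 7w₀L³/(360EI) = 747/EI
  at 2: triangular load, peak 14: w₀L³/(45EI) = 853.7/EI
  at 1: point load 48.5 at a = 2.8: Pab(L + b)/(6LEI) = 456.3/EI
  at 2: point load 48.5 at a = 2.8: Pab(L + a)/(6LEI) = 304.2/EI
  θ_10 = 1203/EI,  θ_20 = 1158/EI
Flexibility coefficients: a unit moment at one end gives L/(3EI) there and L/(6EI) at the far end, so f₁₁ = f₂₂ = 4.667/EI and f₁₂ = f₂₁ = 2.333/EI.
Compatibility — zero rotation at each built-in end:
  4.667 M_1 + 2.333 M_2 = 1203
  2.333 M_1 + 4.667 M_2 = 1158
Solving the pair gives M_1 = 178.4 kip·ft and M_2 = 158.9 kip·ft (hogging).

M_2 = 158.9 kip·ft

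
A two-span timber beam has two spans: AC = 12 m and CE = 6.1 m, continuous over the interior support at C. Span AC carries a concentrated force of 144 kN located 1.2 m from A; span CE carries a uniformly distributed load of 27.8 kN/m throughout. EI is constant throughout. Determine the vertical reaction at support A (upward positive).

Take M_C as the redundant. Released structure: two simple spans AC and CE with a hinge at C.
Rotations at C on the released spans (each span's end-slope, ×1/EI):
  span AC: point load 144 at a = 1.2: Pab(L + a)/(6LEI) = 342.1/EI
  span CE: UDL 27.8: wL³/(24EI) = 262.9/EI
  relative rotation θ_0 = (342.1 + 262.9)/EI = 605.1/EI
A unit hogging moment at C produces rotation L₁/(3EI) + L₂/(3EI) = 6.033/EI.
Slope continuity at C: θ_0 = M_C·6.033/EI, so M_C = 605.1/6.033 = 100.3 kN·m (hogging).
Span AC, ΣM about A with M_C applied at C: R_C^{AC}·12 = 172.8 + 100.3, so R_C^{AC} = 22.76 kN and R_A = 144 − 22.76 = 121.2 kN.

R_A = 121.2 kN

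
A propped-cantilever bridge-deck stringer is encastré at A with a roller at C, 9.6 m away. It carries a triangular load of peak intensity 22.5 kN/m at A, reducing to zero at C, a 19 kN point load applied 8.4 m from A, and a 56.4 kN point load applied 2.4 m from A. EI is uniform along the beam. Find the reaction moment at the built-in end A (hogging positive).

Release the roller at C. Primary structure: cantilever fixed at A.
Downward deflection at the released point C due to the loads:
  triangular load, peak 22.5 at the fixed end: w₀L⁴/(30EI) = 6370/EI
  point load 19 at a = 8.4: Pa²(3L − a)/(6EI) = 4558/EI
  point load 56.4 at a = 2.4: Pa²(3L − a)/(6EI) = 1429/EI
  δ_0 = 12358/EI
Flexibility coefficient — unit upward force at C: δ_{CC} = L³/(3EI) = 294.9/EI.
Compatibility at C: δ_0 − R_C·δ_{CC} = 0, so R_C = 12358/294.9 = 41.9 kN.
Moment equilibrium about A: M_A = Σ(load moments about A) − R_C·L = 640.6 − 41.9×9.6 = 238.3 kN·m.

M_A = 238.3 kN·m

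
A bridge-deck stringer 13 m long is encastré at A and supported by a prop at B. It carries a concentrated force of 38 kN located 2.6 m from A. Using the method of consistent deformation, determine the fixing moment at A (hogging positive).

Release the roller at B. Primary structure: cantilever fixed at A.
Downward deflection at the released point B due to the loads:
  point load 38 at a = 2.6: Pa²(3L − a)/(6EI) = 1558/EI
Flexibility coefficient — unit upward force at B: δ_{BB} = L³/(3EI) = 732.3/EI.
Compatibility at B: δ_0 − R_B·δ_{BB} = 0, so R_B = 1558/732.3 = 2.128 kN.
Moment equilibrium about A: M_A = Σ(load moments about A) − R_B·L = 98.8 − 2.128×13 = 71.14 kN·m.

M_A = 71.14 kN·m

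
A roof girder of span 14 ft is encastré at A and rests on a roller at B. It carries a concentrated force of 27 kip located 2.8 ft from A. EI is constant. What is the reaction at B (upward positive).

R_B = 1.512 kip

Release the roller at B. Primary structure: cantilever fixed at A.
Primary-structure tip deflection at B by superposition:
  point load 27 at a = 2.8: Pa²(3L − a)/(6EI) = 1383/EI
Tip deflection under a unit load at B: L³/(3EI) = 914.7/EI.
The prop prevents deflection at B: R_B = δ_0/δ_{BB} = 1383/914.7 = 1.512 kip.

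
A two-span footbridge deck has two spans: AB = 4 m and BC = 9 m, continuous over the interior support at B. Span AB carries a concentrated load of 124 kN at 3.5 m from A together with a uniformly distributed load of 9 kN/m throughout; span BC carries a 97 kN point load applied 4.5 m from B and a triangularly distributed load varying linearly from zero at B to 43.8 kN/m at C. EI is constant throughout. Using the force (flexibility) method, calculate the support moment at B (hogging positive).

M_B = 277.8 kN·m

Insert a hinge at B; M_B is the redundant, and each span becomes simply supported.
Rotations at B on the released spans (each span's end-slope, ×1/EI):
  span AB: point load 124 at a = 3.5: Pab(L + a)/(6LEI) = 67.81/EI
  span AB: UDL 9: wL³/(24EI) = 24/EI
  span BC: point load 97 at a = 4.5: Pab(L + b)/(6LEI) = 491.1/EI
  span BC: triangular load, peak 43.8: 7w₀L³/(360EI) = 620.9/EI
  relative rotation θ_0 = (91.81 + 1112)/EI = 1204/EI
A unit hogging moment at B produces rotation L₁/(3EI) + L₂/(3EI) = 4.333/EI.
Compatibility: M_B·(L₁+L₂)/(3EI) = θ_0, giving M_B = 277.8 kN·m (hogging).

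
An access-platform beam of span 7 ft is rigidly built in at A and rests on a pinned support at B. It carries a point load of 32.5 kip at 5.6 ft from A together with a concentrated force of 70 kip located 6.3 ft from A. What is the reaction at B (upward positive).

R_B = 82.42 kip

Take the reaction at B as the redundant and release it; the primary structure is a cantilever fixed at A.
Primary-structure tip deflection at B by superposition:
  point load 32.5 at a = 5.6: Pa²(3L − a)/(6EI) = 2616/EI
  point load 70 at a = 6.3: Pa²(3L − a)/(6EI) = 6807/EI
  δ_0 = 9423/EI
Tip deflection under a unit load at B: L³/(3EI) = 114.3/EI.
The prop prevents deflection at B: R_B = δ_0/δ_{BB} = 9423/114.3 = 82.42 kip.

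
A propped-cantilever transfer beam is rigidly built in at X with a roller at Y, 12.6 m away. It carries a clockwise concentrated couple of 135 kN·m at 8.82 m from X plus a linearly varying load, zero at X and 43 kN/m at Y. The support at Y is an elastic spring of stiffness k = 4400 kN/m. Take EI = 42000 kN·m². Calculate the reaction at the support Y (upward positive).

R_Y = 161.3 kN

Choose R_Y as the redundant. The primary structure is the cantilever fixed at X.
Primary-structure tip deflection at Y by superposition:
  clockwise couple 135 at a = 8.82: M₀a(2L − a)/(2EI) = 9752/EI
  triangular load, peak 43 at the free end: 11w₀L⁴/(120EI) = 99349/EI
  δ_0 = 109101/EI
Tip deflection under a unit load at Y: L³/(3EI) = 666.8/EI.
With EI = 42000 kN·m²: δ_0 = 2.5976 m and δ_{YY} = 0.015876 m/kN.
Compatibility — the spring shortens by R_Y/k under the reaction it provides: δ_0 − R_Y·δ_{YY} = R_Y/k. With 1/k = 0.000227 m/kN, R_Y = δ_0 / (δ_{YY} + 1/k) = 2.5976 / (0.015876 + 0.000227) = 161.3 kN.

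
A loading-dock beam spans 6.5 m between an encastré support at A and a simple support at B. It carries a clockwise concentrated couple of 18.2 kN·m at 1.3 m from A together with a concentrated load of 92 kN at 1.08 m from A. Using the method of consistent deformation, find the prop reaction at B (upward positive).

Choose R_B as the redundant. The primary structure is the cantilever fixed at A.
Free-end deflection of the primary structure under the applied loading (downward +):
  clockwise couple 18.2 at a = 1.3: M₀a(2L − a)/(2EI) = 138.4/EI
  point load 92 at a = 1.08: Pa²(3L − a)/(6EI) = 329.4/EI
  δ_0 = 467.8/EI
Tip deflection under a unit load at B: L³/(3EI) = 91.54/EI.
The prop prevents deflection at B: R_B = δ_0/δ_{BB} = 467.8/91.54 = 5.111 kN.

R_B = 5.111 kN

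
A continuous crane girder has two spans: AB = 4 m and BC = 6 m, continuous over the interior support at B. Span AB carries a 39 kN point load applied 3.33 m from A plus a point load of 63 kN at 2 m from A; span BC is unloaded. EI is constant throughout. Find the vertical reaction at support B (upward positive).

R_B = 75.16 kN

Take M_B as the redundant. Released structure: two simple spans AB and BC with a hinge at B.
Rotations at B on the released spans (each span's end-slope, ×1/EI):
  span AB: point load 39 at a = 3.33: Pab(L + a)/(6LEI) = 26.58/EI
  span AB: point load 63 at a = 2: Pab(L + a)/(6LEI) = 63/EI
  relative rotation θ_0 = (89.58 + 0)/EI = 89.58/EI
A unit hogging moment at B produces rotation L₁/(3EI) + L₂/(3EI) = 3.333/EI.
Compatibility: M_B·(L₁+L₂)/(3EI) = θ_0, giving M_B = 26.87 kN·m (hogging).
Span AB, ΣM about A with M_B applied at B: R_B^{AB}·4 = 255.9 + 26.87, so R_B^{AB} = 70.69 kN and R_A = 102 − 70.69 = 31.31 kN.
Span BC, ΣM about C: R_B^{BC}·6 = 0 + 26.87, so R_B^{BC} = 4.479 kN and R_C = 0 − 4.479 = -4.479 kN.
R_B = 70.69 + 4.479 = 75.16 kN.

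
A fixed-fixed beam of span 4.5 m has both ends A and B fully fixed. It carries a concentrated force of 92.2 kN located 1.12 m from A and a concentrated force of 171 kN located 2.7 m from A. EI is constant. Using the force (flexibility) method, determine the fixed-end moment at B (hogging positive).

M_B = 130.1 kN·m

Release both end moments; the primary structure is a simply-supported span AB with redundants M_A and M_B.
On the primary (simply-supported) span, the end slopes from the loading are:
  at A: point load 92.2 at a = 1.12: Pab(L + b)/(6LEI) = 101.9/EI
  at B: point load 92.2 at a = 1.12: Pab(L + a)/(6LEI) = 72.65/EI
  at A: point load 171 at a = 2.7: Pab(L + b)/(6LEI) = 193.9/EI
  at B: point load 171 at a = 2.7: Pab(L + a)/(6LEI) = 221.6/EI
  θ_A0 = 295.8/EI,  θ_B0 = 294.3/EI
Flexibility coefficients: a unit moment at one end gives L/(3EI) there and L/(6EI) at the far end, so f₁₁ = f₂₂ = 1.5/EI and f₁₂ = f₂₁ = 0.75/EI.
Compatibility — zero rotation at each built-in end:
  1.5 M_A + 0.75 M_B = 295.8
  0.75 M_A + 1.5 M_B = 294.3
Solving the pair gives M_A = 132.1 kN·m and M_B = 130.1 kN·m (hogging).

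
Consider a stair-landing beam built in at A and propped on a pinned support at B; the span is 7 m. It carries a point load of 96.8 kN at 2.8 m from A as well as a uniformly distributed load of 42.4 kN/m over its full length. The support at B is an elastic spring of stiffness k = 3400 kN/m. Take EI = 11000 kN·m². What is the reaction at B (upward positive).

R_B = 127.8 kN

Choose R_B as the redundant. The primary structure is the cantilever fixed at A.
Deflection at B on the released cantilever, summing each load's contribution:
  point load 96.8 at a = 2.8: Pa²(3L − a)/(6EI) = 2302/EI
  UDL 42.4: wL⁴/(8EI) = 12725/EI
  δ_0 = 15027/EI
Tip deflection under a unit load at B: L³/(3EI) = 114.3/EI.
With EI = 11000 kN·m²: δ_0 = 1.3661 m and δ_{BB} = 0.010394 m/kN.
Compatibility — the spring shortens by R_B/k under the reaction it provides: δ_0 − R_B·δ_{BB} = R_B/k. With 1/k = 0.000294 m/kN, R_B = δ_0 / (δ_{BB} + 1/k) = 1.3661 / (0.010394 + 0.000294) = 127.8 kN.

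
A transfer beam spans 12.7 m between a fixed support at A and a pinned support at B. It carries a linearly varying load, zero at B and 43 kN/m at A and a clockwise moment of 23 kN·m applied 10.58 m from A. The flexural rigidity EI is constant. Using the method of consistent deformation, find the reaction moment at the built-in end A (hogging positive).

Take the reaction at B as the redundant and release it; the primary structure is a cantilever fixed at A.
Deflection at B on the released cantilever, summing each load's contribution:
  triangular load, peak 43 at the fixed end: w₀L⁴/(30EI) = 37287/EI
  clockwise couple 23 at a = 10.58: M₀a(2L − a)/(2EI) = 1803/EI
  δ_0 = 39091/EI
Tip deflection under a unit load at B: L³/(3EI) = 682.8/EI.
Compatibility at B: δ_0 − R_B·δ_{BB} = 0, so R_B = 39091/682.8 = 57.25 kN.
Moment equilibrium about A: M_A = Σ(load moments about A) − R_B·L = 1179 − 57.25×12.7 = 451.8 kN·m.

M_A = 451.8 kN·m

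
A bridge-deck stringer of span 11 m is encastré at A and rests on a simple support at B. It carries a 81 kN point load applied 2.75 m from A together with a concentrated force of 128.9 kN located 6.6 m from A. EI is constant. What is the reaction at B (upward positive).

Choose R_B as the redundant. The primary structure is the cantilever fixed at A.
Deflection at B on the released cantilever, summing each load's contribution:
  point load 81 at a = 2.75: Pa²(3L − a)/(6EI) = 3088/EI
  point load 128.9 at a = 6.6: Pa²(3L − a)/(6EI) = 24705/EI
  δ_0 = 27794/EI
Tip deflection under a unit load at B: L³/(3EI) = 443.7/EI.
The prop prevents deflection at B: R_B = δ_0/δ_{BB} = 27794/443.7 = 62.65 kN.

R_B = 62.65 kN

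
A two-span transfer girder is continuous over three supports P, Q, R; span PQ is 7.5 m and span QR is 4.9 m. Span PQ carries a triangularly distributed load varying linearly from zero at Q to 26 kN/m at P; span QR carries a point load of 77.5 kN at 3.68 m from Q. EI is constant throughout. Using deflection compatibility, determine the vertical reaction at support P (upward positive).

R_P = 55.78 kN

Insert a hinge at Q; M_Q is the redundant, and each span becomes simply supported.
End slopes at the hinge Q, treating each span as simply supported:
  span PQ: triangular load, peak 26: 7w₀L³/(360EI) = 213.3/EI
  span QR: point load 77.5 at a = 3.68: Pab(L + b)/(6LEI) = 72.43/EI
  relative rotation θ_0 = (213.3 + 72.43)/EI = 285.7/EI
A unit hogging moment at Q produces rotation L₁/(3EI) + L₂/(3EI) = 4.133/EI.
Slope continuity at Q: θ_0 = M_Q·4.133/EI, so M_Q = 285.7/4.133 = 69.12 kN·m (hogging).
Span PQ, ΣM about P with M_Q applied at Q: R_Q^{PQ}·7.5 = 243.8 + 69.12, so R_Q^{PQ} = 41.72 kN and R_P = 97.5 − 41.72 = 55.78 kN.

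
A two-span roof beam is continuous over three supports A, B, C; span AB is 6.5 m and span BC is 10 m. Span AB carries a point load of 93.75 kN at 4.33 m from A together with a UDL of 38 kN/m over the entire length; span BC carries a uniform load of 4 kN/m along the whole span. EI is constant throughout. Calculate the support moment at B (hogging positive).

Take M_B as the redundant. Released structure: two simple spans AB and BC with a hinge at B.
Discontinuity in slope at B on the released structure — sum the simple-span end rotations:
  span AB: point load 93.75 at a = 4.33: Pab(L + a)/(6LEI) = 244.6/EI
  span AB: UDL 38: wL³/(24EI) = 434.8/EI
  span BC: UDL 4: wL³/(24EI) = 166.7/EI
  relative rotation θ_0 = (679.4 + 166.7)/EI = 846.1/EI
A unit hogging moment at B produces rotation L₁/(3EI) + L₂/(3EI) = 5.5/EI.
Compatibility: M_B·(L₁+L₂)/(3EI) = θ_0, giving M_B = 153.8 kN·m (hogging).

M_B = 153.8 kN·m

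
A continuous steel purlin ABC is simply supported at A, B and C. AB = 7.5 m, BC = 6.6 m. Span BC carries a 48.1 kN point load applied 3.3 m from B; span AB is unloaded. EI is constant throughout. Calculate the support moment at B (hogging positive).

Insert a hinge at B; M_B is the redundant, and each span becomes simply supported.
Rotations at B on the released spans (each span's end-slope, ×1/EI):
  span BC: point load 48.1 at a = 3.3: Pab(L + b)/(6LEI) = 131/EI
  relative rotation θ_0 = (0 + 131)/EI = 131/EI
A unit hogging moment at B produces rotation L₁/(3EI) + L₂/(3EI) = 4.7/EI.
Compatibility: M_B·(L₁+L₂)/(3EI) = θ_0, giving M_B = 27.86 kN·m (hogging).

M_B = 27.86 kN·m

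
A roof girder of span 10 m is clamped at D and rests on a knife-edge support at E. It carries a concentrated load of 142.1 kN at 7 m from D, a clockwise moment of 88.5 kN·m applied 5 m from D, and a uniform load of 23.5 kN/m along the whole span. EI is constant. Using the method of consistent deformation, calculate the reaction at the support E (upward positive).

R_E = 178.2 kN

Remove the prop at E; the released (primary) structure is a cantilever built in at D.
Downward deflection at the released point E due to the loads:
  point load 142.1 at a = 7: Pa²(3L − a)/(6EI) = 26691/EI
  clockwise couple 88.5 at a = 5: M₀a(2L − a)/(2EI) = 3319/EI
  UDL 23.5: wL⁴/(8EI) = 29375/EI
  δ_0 = 59385/EI
Tip deflection under a unit load at E: L³/(3EI) = 333.3/EI.
Compatibility at E: δ_0 − R_E·δ_{EE} = 0, so R_E = 59385/333.3 = 178.2 kN.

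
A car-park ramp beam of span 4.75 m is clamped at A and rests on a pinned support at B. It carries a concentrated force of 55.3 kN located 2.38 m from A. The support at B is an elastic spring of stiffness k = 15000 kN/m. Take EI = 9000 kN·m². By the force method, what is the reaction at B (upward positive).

R_B = 17.06 kN

Remove the prop at B; the released (primary) structure is a cantilever built in at A.
Primary-structure tip deflection at B by superposition:
  point load 55.3 at a = 2.38: Pa²(3L − a)/(6EI) = 619.7/EI
Flexibility coefficient — unit upward force at B: δ_{BB} = L³/(3EI) = 35.72/EI.
With EI = 9000 kN·m²: δ_0 = 0.068855 m and δ_{BB} = 0.003969 m/kN.
Compatibility — the spring shortens by R_B/k under the reaction it provides: δ_0 − R_B·δ_{BB} = R_B/k. With 1/k = 0.000067 m/kN, R_B = δ_0 / (δ_{BB} + 1/k) = 0.068855 / (0.003969 + 0.000067) = 17.06 kN.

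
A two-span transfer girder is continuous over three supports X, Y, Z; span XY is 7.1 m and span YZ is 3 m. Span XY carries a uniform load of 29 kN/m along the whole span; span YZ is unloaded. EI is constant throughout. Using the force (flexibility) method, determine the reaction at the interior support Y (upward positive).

R_Y = 163.9 kN

Take M_Y as the redundant. Released structure: two simple spans XY and YZ with a hinge at Y.
Discontinuity in slope at Y on the released structure — sum the simple-span end rotations:
  span XY: UDL 29: wL³/(24EI) = 432.5/EI
  relative rotation θ_0 = (432.5 + 0)/EI = 432.5/EI
A unit hogging moment at Y produces rotation L₁/(3EI) + L₂/(3EI) = 3.367/EI.
Slope continuity at Y: θ_0 = M_Y·3.367/EI, so M_Y = 432.5/3.367 = 128.5 kN·m (hogging).
Span XY, ΣM about X with M_Y applied at Y: R_Y^{XY}·7.1 = 730.9 + 128.5, so R_Y^{XY} = 121 kN and R_X = 205.9 − 121 = 84.86 kN.
Span YZ, ΣM about Z: R_Y^{YZ}·3 = 0 + 128.5, so R_Y^{YZ} = 42.82 kN and R_Z = 0 − 42.82 = -42.82 kN.
R_Y = 121 + 42.82 = 163.9 kN.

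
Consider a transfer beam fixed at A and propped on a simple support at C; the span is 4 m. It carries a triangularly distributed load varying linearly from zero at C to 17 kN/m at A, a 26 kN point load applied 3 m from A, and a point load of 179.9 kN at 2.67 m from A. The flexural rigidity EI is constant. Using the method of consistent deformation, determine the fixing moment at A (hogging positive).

Choose R_C as the redundant. The primary structure is the cantilever fixed at A.
Free-end deflection of the primary structure under the applied loading (downward +):
  triangular load, peak 17 at the fixed end: w₀L⁴/(30EI) = 145.1/EI
  point load 26 at a = 3: Pa²(3L − a)/(6EI) = 351/EI
  point load 179.9 at a = 2.67: Pa²(3L − a)/(6EI) = 1994/EI
  δ_0 = 2490/EI
Tip deflection under a unit load at C: L³/(3EI) = 21.33/EI.
Compatibility at C: δ_0 − R_C·δ_{CC} = 0, so R_C = 2490/21.33 = 116.7 kN.
Moment equilibrium about A: M_A = Σ(load moments about A) − R_C·L = 603.7 − 116.7×4 = 136.7 kN·m.

M_A = 136.7 kN·m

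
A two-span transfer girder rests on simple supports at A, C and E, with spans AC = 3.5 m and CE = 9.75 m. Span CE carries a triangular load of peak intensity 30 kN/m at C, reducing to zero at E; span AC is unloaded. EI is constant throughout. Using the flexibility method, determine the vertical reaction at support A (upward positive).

R_A = -39.97 kN

Insert a hinge at C; M_C is the redundant, and each span becomes simply supported.
Rotations at C on the released spans (each span's end-slope, ×1/EI):
  span CE: triangular load, peak 30: w₀L³/(45EI) = 617.9/EI
  relative rotation θ_0 = (0 + 617.9)/EI = 617.9/EI
A unit hogging moment at C produces rotation L₁/(3EI) + L₂/(3EI) = 4.417/EI.
Compatibility: M_C·(L₁+L₂)/(3EI) = θ_0, giving M_C = 139.9 kN·m (hogging).
Span AC, ΣM about A with M_C applied at C: R_C^{AC}·3.5 = 0 + 139.9, so R_C^{AC} = 39.97 kN and R_A = 0 − 39.97 = -39.97 kN.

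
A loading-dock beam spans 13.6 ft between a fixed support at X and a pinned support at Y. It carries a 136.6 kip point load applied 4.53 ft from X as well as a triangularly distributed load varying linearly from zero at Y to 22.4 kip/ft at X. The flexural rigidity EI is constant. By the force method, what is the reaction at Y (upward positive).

R_Y = 50.67 kip

Remove the prop at Y; the released (primary) structure is a cantilever built in at X.
Primary-structure tip deflection at Y by superposition:
  point load 136.6 at a = 4.53: Pa²(3L − a)/(6EI) = 16945/EI
  triangular load, peak 22.4 at the fixed end: w₀L⁴/(30EI) = 25544/EI
  δ_0 = 42489/EI
Flexibility coefficient — unit upward force at Y: δ_{YY} = L³/(3EI) = 838.5/EI.
Compatibility at Y: δ_0 − R_Y·δ_{YY} = 0, so R_Y = 42489/838.5 = 50.67 kip.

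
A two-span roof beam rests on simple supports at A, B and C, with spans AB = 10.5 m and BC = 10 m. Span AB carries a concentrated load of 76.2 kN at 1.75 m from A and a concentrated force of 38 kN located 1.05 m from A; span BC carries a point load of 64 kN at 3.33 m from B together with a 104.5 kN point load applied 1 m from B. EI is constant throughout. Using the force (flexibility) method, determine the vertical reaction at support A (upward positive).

Take M_B as the redundant. Released structure: two simple spans AB and BC with a hinge at B.
End slopes at the hinge B, treating each span as simply supported:
  span AB: point load 76.2 at a = 1.75: Pab(L + a)/(6LEI) = 226.9/EI
  span AB: point load 38 at a = 1.05: Pab(L + a)/(6LEI) = 69.13/EI
  span BC: point load 64 at a = 3.33: Pab(L + b)/(6LEI) = 394.9/EI
  span BC: point load 104.5 at a = 1: Pab(L + b)/(6LEI) = 297.8/EI
  relative rotation θ_0 = (296 + 692.8)/EI = 988.8/EI
A unit hogging moment at B produces rotation L₁/(3EI) + L₂/(3EI) = 6.833/EI.
Slope continuity at B: θ_0 = M_B·6.833/EI, so M_B = 988.8/6.833 = 144.7 kN·m (hogging).
Span AB, ΣM about A with M_B applied at B: R_B^{AB}·10.5 = 173.2 + 144.7, so R_B^{AB} = 30.28 kN and R_A = 114.2 − 30.28 = 83.92 kN.

R_A = 83.92 kN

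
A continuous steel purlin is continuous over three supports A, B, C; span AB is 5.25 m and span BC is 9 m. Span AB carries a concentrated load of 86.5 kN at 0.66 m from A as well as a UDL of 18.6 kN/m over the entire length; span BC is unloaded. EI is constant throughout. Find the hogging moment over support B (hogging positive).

M_B = 33.96 kN·m

Take M_B as the redundant. Released structure: two simple spans AB and BC with a hinge at B.
Rotations at B on the released spans (each span's end-slope, ×1/EI):
  span AB: point load 86.5 at a = 0.66: Pab(L + a)/(6LEI) = 49.16/EI
  span AB: UDL 18.6: wL³/(24EI) = 112.1/EI
  relative rotation θ_0 = (161.3 + 0)/EI = 161.3/EI
A unit hogging moment at B produces rotation L₁/(3EI) + L₂/(3EI) = 4.75/EI.
Compatibility: M_B·(L₁+L₂)/(3EI) = θ_0, giving M_B = 33.96 kN·m (hogging).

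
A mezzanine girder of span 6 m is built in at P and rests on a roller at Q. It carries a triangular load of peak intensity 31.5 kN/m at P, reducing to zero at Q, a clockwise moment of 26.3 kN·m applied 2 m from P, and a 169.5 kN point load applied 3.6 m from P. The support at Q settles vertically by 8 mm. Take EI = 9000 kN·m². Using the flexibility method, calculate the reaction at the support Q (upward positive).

R_Q = 94.78 kN

Choose R_Q as the redundant. The primary structure is the cantilever fixed at P.
Deflection at Q on the released cantilever, summing each load's contribution:
  triangular load, peak 31.5 at the fixed end: w₀L⁴/(30EI) = 1361/EI
  clockwise couple 26.3 at a = 2: M₀a(2L − a)/(2EI) = 263/EI
  point load 169.5 at a = 3.6: Pa²(3L − a)/(6EI) = 5272/EI
  δ_0 = 6896/EI
Flexibility coefficient — unit upward force at Q: δ_{QQ} = L³/(3EI) = 72/EI.
With EI = 9000 kN·m²: δ_0 = 0.76621 m and δ_{QQ} = 0.008 m/kN.
Compatibility — the beam at Q must follow the support down by 0.008 m: δ_0 − R_Q·δ_{QQ} = 0.008, so R_Q = (0.76621 − 0.008)/0.008 = 94.78 kN.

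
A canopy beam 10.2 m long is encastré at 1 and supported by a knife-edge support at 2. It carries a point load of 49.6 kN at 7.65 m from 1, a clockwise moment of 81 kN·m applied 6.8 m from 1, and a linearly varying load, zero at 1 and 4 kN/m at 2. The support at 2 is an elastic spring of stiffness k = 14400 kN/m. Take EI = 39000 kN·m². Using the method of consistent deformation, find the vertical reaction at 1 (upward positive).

R_1 = 17.21 kN

Choose R_2 as the redundant. The primary structure is the cantilever fixed at 1.
Deflection at 2 on the released cantilever, summing each load's contribution:
  point load 49.6 at a = 7.65: Pa²(3L − a)/(6EI) = 11103/EI
  clockwise couple 81 at a = 6.8: M₀a(2L − a)/(2EI) = 3745/EI
  triangular load, peak 4 at the free end: 11w₀L⁴/(120EI) = 3969/EI
  δ_0 = 18817/EI
Tip deflection under a unit load at 2: L³/(3EI) = 353.7/EI.
With EI = 39000 kN·m²: δ_0 = 0.48249 m and δ_{22} = 0.00907 m/kN.
Compatibility — the spring shortens by R_2/k under the reaction it provides: δ_0 − R_2·δ_{22} = R_2/k. With 1/k = 0.000069 m/kN, R_2 = δ_0 / (δ_{22} + 1/k) = 0.48249 / (0.00907 + 0.000069) = 52.79 kN.
Vertical equilibrium: R_1 = ΣP − R_2 = 70 − 52.79 = 17.21 kN.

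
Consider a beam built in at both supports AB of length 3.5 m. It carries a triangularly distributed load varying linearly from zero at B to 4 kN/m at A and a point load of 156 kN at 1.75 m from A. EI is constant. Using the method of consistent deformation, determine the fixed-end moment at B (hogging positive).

Release both end moments; the primary structure is a simply-supported span AB with redundants M_A and M_B.
Simple-span end rotations at A and B under the given loads:
  at A: triangular load, peak 4: w₀L³/(45EI) = 3.811/EI
  at B: triangular load, peak 4: 7w₀L³/(360EI) = 3.335/EI
  at A: point load 156 at a = 1.75: Pab(L + b)/(6LEI) = 119.4/EI
  at B: point load 156 at a = 1.75: Pab(L + a)/(6LEI) = 119.4/EI
  θ_A0 = 123.2/EI,  θ_B0 = 122.8/EI
Flexibility coefficients: a unit moment at one end gives L/(3EI) there and L/(6EI) at the far end, so f₁₁ = f₂₂ = 1.167/EI and f₁₂ = f₂₁ = 0.5833/EI.
Compatibility — zero rotation at each built-in end:
  1.167 M_A + 0.5833 M_B = 123.2
  0.5833 M_A + 1.167 M_B = 122.8
Solving the pair gives M_A = 70.7 kN·m and M_B = 69.88 kN·m (hogging).

M_B = 69.88 kN·m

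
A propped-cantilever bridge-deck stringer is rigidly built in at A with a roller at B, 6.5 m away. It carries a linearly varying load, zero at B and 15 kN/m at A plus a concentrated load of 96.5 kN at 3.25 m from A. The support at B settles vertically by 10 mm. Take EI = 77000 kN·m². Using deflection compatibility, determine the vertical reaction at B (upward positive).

R_B = 31.49 kN

Remove the prop at B; the released (primary) structure is a cantilever built in at A.
Free-end deflection of the primary structure under the applied loading (downward +):
  triangular load, peak 15 at the fixed end: w₀L⁴/(30EI) = 892.5/EI
  point load 96.5 at a = 3.25: Pa²(3L − a)/(6EI) = 2761/EI
  δ_0 = 3653/EI
Flexibility coefficient — unit upward force at B: δ_{BB} = L³/(3EI) = 91.54/EI.
With EI = 77000 kN·m²: δ_0 = 0.047443 m and δ_{BB} = 0.001189 m/kN.
Compatibility — the beam at B must follow the support down by 0.01 m: δ_0 − R_B·δ_{BB} = 0.01, so R_B = (0.047443 − 0.01)/0.001189 = 31.49 kN.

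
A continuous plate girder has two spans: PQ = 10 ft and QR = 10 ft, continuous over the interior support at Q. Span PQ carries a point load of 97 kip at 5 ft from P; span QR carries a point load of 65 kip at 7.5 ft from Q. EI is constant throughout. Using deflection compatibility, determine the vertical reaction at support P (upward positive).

Insert a hinge at Q; M_Q is the redundant, and each span becomes simply supported.
Rotations at Q on the released spans (each span's end-slope, ×1/EI):
  span PQ: point load 97 at a = 5: Pab(L + a)/(6LEI) = 606.2/EI
  span QR: point load 65 at a = 7.5: Pab(L + b)/(6LEI) = 253.9/EI
  relative rotation θ_0 = (606.2 + 253.9)/EI = 860.2/EI
A unit hogging moment at Q produces rotation L₁/(3EI) + L₂/(3EI) = 6.667/EI.
Compatibility: M_Q·(L₁+L₂)/(3EI) = θ_0, giving M_Q = 129 kip·ft (hogging).
Span PQ, ΣM about P with M_Q applied at Q: R_Q^{PQ}·10 = 485 + 129, so R_Q^{PQ} = 61.4 kip and R_P = 97 − 61.4 = 35.6 kip.

R_P = 35.6 kip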